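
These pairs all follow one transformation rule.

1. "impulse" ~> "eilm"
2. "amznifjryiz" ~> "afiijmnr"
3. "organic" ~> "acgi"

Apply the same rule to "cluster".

celr

The transformation: sort the characters into alphabetical order, then delete the last 3 characters.
For "cluster" the result is "celr".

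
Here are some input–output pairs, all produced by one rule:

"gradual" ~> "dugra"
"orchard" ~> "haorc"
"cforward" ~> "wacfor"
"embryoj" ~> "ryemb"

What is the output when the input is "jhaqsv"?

aqjh

Looking at the pairs, the operation is to delete the last 2 characters, then move the last 2 characters to the front (rotate right by 2).
For "jhaqsv" the result is "aqjh".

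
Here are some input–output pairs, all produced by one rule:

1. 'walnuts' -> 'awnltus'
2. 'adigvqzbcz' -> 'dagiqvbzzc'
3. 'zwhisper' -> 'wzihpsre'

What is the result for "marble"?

ambrel

What's happening: swap each adjacent pair of characters (1↔2, 3↔4, ...).
On "marble" that produces "ambrel".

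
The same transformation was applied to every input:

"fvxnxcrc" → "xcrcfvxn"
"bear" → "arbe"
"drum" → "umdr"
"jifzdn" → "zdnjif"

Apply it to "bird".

In each case the input is transformed by: swap the front and back halves of the string.
Doing the same to "bird": "rdbi".

rdbi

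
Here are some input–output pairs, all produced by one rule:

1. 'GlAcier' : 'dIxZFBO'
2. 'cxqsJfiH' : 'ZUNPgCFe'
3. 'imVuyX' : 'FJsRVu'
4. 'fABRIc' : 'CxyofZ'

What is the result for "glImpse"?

DIfJMPB

The transformation: flip the case of every letter, then shift every letter 3 places backward in the alphabet (wrapping around).
"glImpse" → "GLiMPSE" → "DIfJMPB".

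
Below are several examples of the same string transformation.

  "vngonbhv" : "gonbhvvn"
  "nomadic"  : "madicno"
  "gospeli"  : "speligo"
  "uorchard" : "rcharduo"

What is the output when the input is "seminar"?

minarse

The rule is to move the first 2 characters to the end (rotate left by 2).
On "seminar" that produces "minarse".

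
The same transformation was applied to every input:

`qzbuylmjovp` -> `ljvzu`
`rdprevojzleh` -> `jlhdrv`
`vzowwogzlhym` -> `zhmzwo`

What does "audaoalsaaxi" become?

In each case the input is transformed by: keep every other character starting from the second (positions 2nd, 4th, 6th, ...), then move the last 3 characters to the front (rotate right by 3).
Applying that to "audaoalsaaxi" gives "saiuaa".
(Check on "qzbuylmjovp": → "zuljv" → "ljvzu" ✓)

saiuaa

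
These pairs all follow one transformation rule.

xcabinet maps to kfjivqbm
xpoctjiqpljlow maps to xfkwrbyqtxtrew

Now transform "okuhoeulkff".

What's happening: shift every letter 8 places forward in the alphabet (wrapping around), then swap each adjacent pair of characters (1↔2, 3↔4, ...).
Doing the same to "okuhoeulkff": "swpcmwtcnsn".

swpcmwtcnsn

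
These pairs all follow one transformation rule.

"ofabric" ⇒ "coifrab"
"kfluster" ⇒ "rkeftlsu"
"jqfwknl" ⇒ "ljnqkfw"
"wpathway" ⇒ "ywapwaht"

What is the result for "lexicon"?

nloecxi

Each output is the input with this applied: take characters alternately from the front and the back (1st, last, 2nd, 2nd-last, ...), then swap each adjacent pair of characters (1↔2, 3↔4, ...).
Working it through for "lexicon": intermediate "lneoxci", final "nloecxi".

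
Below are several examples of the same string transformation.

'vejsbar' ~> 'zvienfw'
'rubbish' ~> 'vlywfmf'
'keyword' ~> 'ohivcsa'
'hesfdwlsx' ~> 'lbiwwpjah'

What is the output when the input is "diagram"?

hqmeevk

The transformation: shift every letter 4 places forward in the alphabet (wrapping around), then take characters alternately from the front and the back (1st, last, 2nd, 2nd-last, ...).
So "diagram" becomes "hqmeevk".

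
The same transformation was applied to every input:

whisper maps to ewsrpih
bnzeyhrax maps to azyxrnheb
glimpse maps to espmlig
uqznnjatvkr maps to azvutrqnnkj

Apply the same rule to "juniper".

The transformation: sort the characters into reverse alphabetical order, then move the last character to the front.
"juniper" → "eurpnji".
(Check on "bnzeyhrax": → "zyxrnheba" → "azyxrnheb" ✓)

eurpnji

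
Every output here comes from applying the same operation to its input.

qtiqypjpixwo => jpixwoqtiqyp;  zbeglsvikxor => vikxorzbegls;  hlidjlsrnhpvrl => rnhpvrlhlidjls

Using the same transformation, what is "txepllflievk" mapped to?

flievktxepll

What's happening: swap the front and back halves of the string.
For "txepllflievk" the result is "flievktxepll".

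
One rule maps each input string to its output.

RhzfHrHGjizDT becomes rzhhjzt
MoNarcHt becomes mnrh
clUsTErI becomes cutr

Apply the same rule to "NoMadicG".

nmdc

Looking at the pairs, the operation is to keep every other character starting from the first (positions 1st, 3rd, 5th, ...), then convert every letter to lowercase.
Starting from "NoMadicG": after the first operation, "NMdc"; after the second, "nmdc".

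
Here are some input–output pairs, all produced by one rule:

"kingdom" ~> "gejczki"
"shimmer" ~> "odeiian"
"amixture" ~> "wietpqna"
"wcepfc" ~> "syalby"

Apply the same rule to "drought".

znkqcdp

The pattern: shift every letter 4 places backward in the alphabet (wrapping around).
Applying that to "drought" gives "znkqcdp".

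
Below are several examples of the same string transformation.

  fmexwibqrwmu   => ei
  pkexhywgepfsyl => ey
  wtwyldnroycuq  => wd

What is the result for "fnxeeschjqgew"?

The transformation: keep one character in every 3, starting at position 3 (positions 3rd, 6th, 9th, ...), then keep only the first 2 characters.
On "fnxeeschjqgew" that produces "xs".

xs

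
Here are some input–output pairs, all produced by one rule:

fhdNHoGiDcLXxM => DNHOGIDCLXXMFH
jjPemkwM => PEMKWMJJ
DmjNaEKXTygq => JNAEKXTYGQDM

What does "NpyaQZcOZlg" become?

Looking at the pairs, the operation is to move the first 2 characters to the end (rotate left by 2), then convert every letter to uppercase.
On "NpyaQZcOZlg": the first step gives "yaQZcOZlgNp", and the second then gives "YAQZCOZLGNP".

YAQZCOZLGNP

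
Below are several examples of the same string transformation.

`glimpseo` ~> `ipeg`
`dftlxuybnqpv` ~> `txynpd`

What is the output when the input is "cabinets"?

bntc

The rule is to keep every other character starting from the first (positions 1st, 3rd, 5th, ...), then move the first character to the end.
On "cabinets": the first step gives "cbnt", and the second then gives "bntc".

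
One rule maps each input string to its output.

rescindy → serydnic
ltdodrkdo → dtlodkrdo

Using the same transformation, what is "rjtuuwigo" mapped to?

The pattern: reverse the string, then move the last 3 characters to the front (rotate right by 3).
For "rjtuuwigo" the result is "tjrogiwuu".

tjrogiwuu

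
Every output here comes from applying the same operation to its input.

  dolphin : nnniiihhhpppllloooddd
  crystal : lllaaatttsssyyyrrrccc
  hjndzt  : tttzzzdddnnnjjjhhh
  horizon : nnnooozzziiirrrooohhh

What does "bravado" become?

The rule is to reverse the string, then repeat every character 3 times.
For "bravado", step one produces "odavarb"; step two turns that into "ooodddaaavvvaaarrrbbb".
(Check on "dolphin": → "nihplod" → "nnniiihhhpppllloooddd" ✓)

ooodddaaavvvaaarrrbbb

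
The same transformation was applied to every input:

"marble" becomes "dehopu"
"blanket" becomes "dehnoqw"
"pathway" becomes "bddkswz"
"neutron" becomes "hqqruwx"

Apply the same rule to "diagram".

ddgjlpu

Each output is the input with this applied: shift every letter 3 places forward in the alphabet (wrapping around), then sort the characters into alphabetical order.
Doing the same to "diagram": "ddgjlpu".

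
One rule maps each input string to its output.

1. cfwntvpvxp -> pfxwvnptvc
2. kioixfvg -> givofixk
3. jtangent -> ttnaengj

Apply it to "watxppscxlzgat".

taatgxzplpxscw

Looking at the pairs, the operation is to take characters alternately from the front and the back (1st, last, 2nd, 2nd-last, ...), then move the first character to the end.
Applying both steps to "watxppscxlzgat": "wtaatgxzplpxsc", then "taatgxzplpxscw".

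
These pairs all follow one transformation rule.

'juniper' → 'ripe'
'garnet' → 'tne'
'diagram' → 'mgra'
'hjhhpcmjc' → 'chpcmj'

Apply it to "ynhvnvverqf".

fvnvverq

Looking at the pairs, the operation is to delete the first 3 characters, then move the last character to the front.
On "ynhvnvverqf": the first step gives "vnvverqf", and the second then gives "fvnvverq".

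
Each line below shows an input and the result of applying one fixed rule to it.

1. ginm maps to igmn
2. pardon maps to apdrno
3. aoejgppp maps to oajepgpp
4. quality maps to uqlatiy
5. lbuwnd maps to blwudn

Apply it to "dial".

idla

The pattern: swap each adjacent pair of characters (1↔2, 3↔4, ...).
So "dial" becomes "idla".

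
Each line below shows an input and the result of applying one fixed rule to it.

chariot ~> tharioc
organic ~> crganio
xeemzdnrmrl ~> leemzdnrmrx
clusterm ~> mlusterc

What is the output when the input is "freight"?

Rule — swap the first and last characters.
Applying that to "freight" gives "treighf".

treighf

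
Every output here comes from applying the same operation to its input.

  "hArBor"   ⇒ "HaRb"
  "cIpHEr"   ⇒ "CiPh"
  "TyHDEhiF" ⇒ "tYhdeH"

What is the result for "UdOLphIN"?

Each output is the input with this applied: flip the case of every letter, then delete the last 2 characters.
For "UdOLphIN", step one produces "uDolPHin"; step two turns that into "uDolPH".

uDolPH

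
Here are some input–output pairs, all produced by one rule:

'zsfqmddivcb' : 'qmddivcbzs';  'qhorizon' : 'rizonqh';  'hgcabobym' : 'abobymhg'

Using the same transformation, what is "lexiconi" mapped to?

iconile

In each case the input is transformed by: move the first 2 characters to the end (rotate left by 2), then delete the first character.
For "lexiconi", step one produces "xiconile"; step two turns that into "iconile".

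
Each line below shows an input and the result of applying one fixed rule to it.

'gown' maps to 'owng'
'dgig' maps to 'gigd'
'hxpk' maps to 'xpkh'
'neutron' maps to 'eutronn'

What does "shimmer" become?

Looking at the pairs, the operation is to move the first character to the end.
On "shimmer" that produces "himmers".

himmers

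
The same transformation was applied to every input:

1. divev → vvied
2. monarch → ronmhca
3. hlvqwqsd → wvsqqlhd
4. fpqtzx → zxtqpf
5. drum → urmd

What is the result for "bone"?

oneb

Looking at the pairs, the operation is to sort the characters into reverse alphabetical order.
So "bone" becomes "oneb".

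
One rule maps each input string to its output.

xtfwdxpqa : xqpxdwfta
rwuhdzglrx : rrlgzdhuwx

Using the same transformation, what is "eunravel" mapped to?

eevarnul

Rule — reverse the string, then swap the first and last characters.
Starting from "eunravel": after the first operation, "levarnue"; after the second, "eevarnul".
(Check on "rwuhdzglrx": → "xrlgzdhuwr" → "rrlgzdhuwx" ✓)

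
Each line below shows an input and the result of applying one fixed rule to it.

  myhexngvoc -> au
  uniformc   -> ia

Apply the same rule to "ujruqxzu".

The transformation: shift every letter 12 places backward in the alphabet (wrapping around), then keep only the vowels.
"ujruqxzu" → "ixfielni" → "iiei".

iiei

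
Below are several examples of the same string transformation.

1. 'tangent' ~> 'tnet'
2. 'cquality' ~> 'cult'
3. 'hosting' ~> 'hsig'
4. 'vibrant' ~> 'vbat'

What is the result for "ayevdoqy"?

What's happening: keep every other character starting from the first (positions 1st, 3rd, 5th, ...).
"ayevdoqy" → "aedq".

aedq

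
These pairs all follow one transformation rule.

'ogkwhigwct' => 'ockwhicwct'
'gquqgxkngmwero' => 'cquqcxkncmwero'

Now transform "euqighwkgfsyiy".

Looking at the pairs, the operation is to replace every "g" with "c".
Doing the same to "euqighwkgfsyiy": "euqichwkcfsyiy".

euqichwkcfsyiy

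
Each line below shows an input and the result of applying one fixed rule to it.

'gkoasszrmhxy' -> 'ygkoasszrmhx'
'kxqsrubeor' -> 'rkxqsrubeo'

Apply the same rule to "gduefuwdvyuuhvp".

The pattern: move the last character to the front.
For "gduefuwdvyuuhvp" the result is "pgduefuwdvyuuhv".

pgduefuwdvyuuhv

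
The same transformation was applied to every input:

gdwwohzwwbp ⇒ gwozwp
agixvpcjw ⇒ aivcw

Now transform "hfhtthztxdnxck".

hhtzxnc

In each case the input is transformed by: keep every other character starting from the first (positions 1st, 3rd, 5th, ...).
On "hfhtthztxdnxck" that produces "hhtzxnc".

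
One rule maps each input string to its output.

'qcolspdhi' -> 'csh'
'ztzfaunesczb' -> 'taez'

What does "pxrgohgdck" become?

Each output is the input with this applied: keep one character in every 3, starting at position 2 (positions 2nd, 5th, 8th, ...).
So "pxrgohgdck" becomes "xod".

xod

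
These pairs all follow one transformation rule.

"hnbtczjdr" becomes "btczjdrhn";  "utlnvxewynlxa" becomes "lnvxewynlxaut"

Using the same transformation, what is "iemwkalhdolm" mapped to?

The transformation: move the first 2 characters to the end (rotate left by 2).
For "iemwkalhdolm" the result is "mwkalhdolmie".

mwkalhdolmie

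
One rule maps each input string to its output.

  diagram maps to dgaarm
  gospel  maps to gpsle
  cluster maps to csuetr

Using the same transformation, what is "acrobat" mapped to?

aorabt

The pattern: swap each adjacent pair of characters (1↔2, 3↔4, ...), then delete the first character.
So "acrobat" becomes "aorabt".
(Check on "gospel": → "ogpsle" → "gpsle" ✓)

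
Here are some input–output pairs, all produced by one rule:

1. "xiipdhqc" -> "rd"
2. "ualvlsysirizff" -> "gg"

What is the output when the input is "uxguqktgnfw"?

gx

Looking at the pairs, the operation is to shift every letter 1 place forward in the alphabet (wrapping around), then keep only the last 2 characters.
Applying both steps to "uxguqktgnfw": "vyhvrluhogx", then "gx".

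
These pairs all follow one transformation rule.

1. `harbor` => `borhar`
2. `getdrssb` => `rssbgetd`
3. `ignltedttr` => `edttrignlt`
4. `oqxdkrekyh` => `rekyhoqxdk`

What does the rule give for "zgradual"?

What's happening: swap the front and back halves of the string.
So "zgradual" becomes "dualzgra".

dualzgra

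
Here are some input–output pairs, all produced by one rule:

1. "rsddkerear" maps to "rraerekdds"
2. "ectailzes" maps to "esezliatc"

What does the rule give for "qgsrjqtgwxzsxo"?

qoxszxwgtqjrsg

What's happening: reverse the string, then move the last character to the front.
Working it through for "qgsrjqtgwxzsxo": intermediate "oxszxwgtqjrsgq", final "qoxszxwgtqjrsg".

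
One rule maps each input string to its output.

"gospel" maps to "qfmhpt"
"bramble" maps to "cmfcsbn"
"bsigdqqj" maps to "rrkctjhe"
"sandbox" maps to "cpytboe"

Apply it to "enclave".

In each case the input is transformed by: move the last 3 characters to the front (rotate right by 3), then shift every letter 1 place forward in the alphabet (wrapping around).
Applying both steps to "enclave": "aveencl", then "bwffodm".
(Check on "sandbox": → "boxsand" → "cpytboe" ✓)

bwffodm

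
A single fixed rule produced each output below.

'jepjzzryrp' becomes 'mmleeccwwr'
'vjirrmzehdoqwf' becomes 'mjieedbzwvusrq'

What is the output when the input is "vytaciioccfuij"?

lihgbwvvvspppn

The rule is to sort the characters into reverse alphabetical order, then shift every letter 13 places forward in the alphabet (wrapping around) — i.e. ROT13.
"vytaciioccfuij" → "yvutojiiifccca" → "lihgbwvvvspppn".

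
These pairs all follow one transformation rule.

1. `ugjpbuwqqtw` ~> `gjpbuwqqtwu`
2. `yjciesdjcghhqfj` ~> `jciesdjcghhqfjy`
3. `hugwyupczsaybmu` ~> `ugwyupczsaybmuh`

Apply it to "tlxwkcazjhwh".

Rule — move the first character to the end.
Doing the same to "tlxwkcazjhwh": "lxwkcazjhwht".

lxwkcazjhwht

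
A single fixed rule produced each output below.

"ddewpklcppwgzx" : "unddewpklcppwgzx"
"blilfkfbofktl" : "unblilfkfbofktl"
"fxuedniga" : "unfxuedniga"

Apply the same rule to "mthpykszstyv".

unmthpykszstyv

Each output is the input with this applied: prepend "un".
For "mthpykszstyv" the result is "unmthpykszstyv".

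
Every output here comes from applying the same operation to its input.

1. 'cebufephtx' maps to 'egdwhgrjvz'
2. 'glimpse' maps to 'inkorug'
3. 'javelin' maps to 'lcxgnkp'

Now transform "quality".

swcnkva

The transformation: shift every letter 2 places forward in the alphabet (wrapping around).
On "quality" that produces "swcnkva".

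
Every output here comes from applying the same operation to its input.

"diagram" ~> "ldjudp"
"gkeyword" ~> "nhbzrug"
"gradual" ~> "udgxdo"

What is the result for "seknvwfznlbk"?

hnqyzicqoen

Rule — shift every letter 3 places forward in the alphabet (wrapping around), then delete the first character.
On "seknvwfznlbk": the first step gives "vhnqyzicqoen", and the second then gives "hnqyzicqoen".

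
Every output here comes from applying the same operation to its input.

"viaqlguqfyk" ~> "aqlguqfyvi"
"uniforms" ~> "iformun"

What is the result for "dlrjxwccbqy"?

Rule — delete the last character, then move the first 2 characters to the end (rotate left by 2).
On "dlrjxwccbqy": the first step gives "dlrjxwccbq", and the second then gives "rjxwccbqdl".

rjxwccbqdl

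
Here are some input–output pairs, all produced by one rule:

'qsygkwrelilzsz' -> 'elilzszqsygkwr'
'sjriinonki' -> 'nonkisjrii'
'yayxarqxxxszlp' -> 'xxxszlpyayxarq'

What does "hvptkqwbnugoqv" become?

bnugoqvhvptkqw

In each case the input is transformed by: swap the front and back halves of the string.
So "hvptkqwbnugoqv" becomes "bnugoqvhvptkqw".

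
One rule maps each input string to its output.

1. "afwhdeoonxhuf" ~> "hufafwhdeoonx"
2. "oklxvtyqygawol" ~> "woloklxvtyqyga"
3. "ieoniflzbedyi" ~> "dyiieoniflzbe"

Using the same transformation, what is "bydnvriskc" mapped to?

The pattern: move the last 3 characters to the front (rotate right by 3).
"bydnvriskc" → "skcbydnvri".

skcbydnvri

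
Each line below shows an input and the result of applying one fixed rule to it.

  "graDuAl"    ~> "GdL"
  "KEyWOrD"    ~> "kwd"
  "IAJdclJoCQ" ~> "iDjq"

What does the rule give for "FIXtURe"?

fTE

The transformation: flip the case of every letter, then keep one character in every 3, starting at position 1 (positions 1st, 4th, 7th, ...).
On "FIXtURe" that produces "fTE".
(Check on "IAJdclJoCQ": → "iajDCLjOcq" → "iDjq" ✓)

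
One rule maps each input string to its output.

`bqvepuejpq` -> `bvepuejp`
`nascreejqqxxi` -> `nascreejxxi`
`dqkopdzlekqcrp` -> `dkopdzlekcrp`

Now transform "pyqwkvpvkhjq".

pywkvpvkhj

The rule is to remove every "q".
For "pyqwkvpvkhjq" the result is "pywkvpvkhj".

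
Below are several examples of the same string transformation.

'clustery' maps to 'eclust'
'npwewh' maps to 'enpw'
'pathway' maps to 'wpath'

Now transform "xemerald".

axemer

Rule — delete the last 2 characters, then move the last character to the front.
For "xemerald", step one produces "xemera"; step two turns that into "axemer".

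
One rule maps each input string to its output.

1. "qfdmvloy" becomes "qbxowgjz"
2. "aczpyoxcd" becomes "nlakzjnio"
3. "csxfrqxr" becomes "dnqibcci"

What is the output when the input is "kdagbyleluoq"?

What's happening: swap each adjacent pair of characters (1↔2, 3↔4, ...), then shift every letter 11 places forward in the alphabet (wrapping around).
Working it through for "kdagbyleluoq": intermediate "dkgaybelulqo", final "ovrljmpwfwbz".
(Check on "csxfrqxr": → "scfxqrrx" → "dnqibcci" ✓)

ovrljmpwfwbz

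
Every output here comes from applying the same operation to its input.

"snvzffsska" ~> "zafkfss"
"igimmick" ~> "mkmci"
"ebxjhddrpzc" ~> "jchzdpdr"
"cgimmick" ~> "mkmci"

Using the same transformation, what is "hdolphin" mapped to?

The rule is to delete the first 3 characters, then take characters alternately from the front and the back (1st, last, 2nd, 2nd-last, ...).
Applying both steps to "hdolphin": "lphin", then "lnpih".

lnpih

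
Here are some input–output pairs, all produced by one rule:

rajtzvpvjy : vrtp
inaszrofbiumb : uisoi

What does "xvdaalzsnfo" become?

nxaz

The rule is to move the last 3 characters to the front (rotate right by 3), then keep one character in every 3, starting at position 1 (positions 1st, 4th, 7th, ...).
"xvdaalzsnfo" → "nfoxvdaalzs" → "nxaz".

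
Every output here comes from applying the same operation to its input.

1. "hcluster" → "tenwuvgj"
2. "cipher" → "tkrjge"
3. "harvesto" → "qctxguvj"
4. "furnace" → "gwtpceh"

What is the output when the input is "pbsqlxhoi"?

kdusnzjqr

Rule — shift every letter 2 places forward in the alphabet (wrapping around), then swap the first and last characters.
Starting from "pbsqlxhoi": after the first operation, "rdusnzjqk"; after the second, "kdusnzjqr".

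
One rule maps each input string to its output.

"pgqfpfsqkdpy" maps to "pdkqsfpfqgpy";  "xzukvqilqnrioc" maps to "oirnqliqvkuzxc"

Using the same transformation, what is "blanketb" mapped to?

teknalbb

The transformation: move the last character to the front, then reverse the string.
On "blanketb": the first step gives "bblanket", and the second then gives "teknalbb".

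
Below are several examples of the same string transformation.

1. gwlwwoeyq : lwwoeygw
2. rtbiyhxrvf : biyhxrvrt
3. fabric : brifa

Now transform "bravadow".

Rule — delete the last character, then move the first 2 characters to the end (rotate left by 2).
On "bravadow": the first step gives "bravado", and the second then gives "avadobr".

avadobr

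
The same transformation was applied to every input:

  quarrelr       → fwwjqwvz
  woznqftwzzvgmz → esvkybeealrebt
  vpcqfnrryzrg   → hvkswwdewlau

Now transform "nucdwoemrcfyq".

hibtjrwhkdvsz

The rule is to move the first 2 characters to the end (rotate left by 2), then shift every letter 5 places forward in the alphabet (wrapping around).
Applying both steps to "nucdwoemrcfyq": "cdwoemrcfyqnu", then "hibtjrwhkdvsz".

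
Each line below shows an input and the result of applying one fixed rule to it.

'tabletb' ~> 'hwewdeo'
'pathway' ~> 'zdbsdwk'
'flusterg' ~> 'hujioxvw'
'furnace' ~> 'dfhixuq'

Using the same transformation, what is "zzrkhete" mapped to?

hwhccunk

Rule — shift every letter 3 places forward in the alphabet (wrapping around), then move the last 3 characters to the front (rotate right by 3).
For "zzrkhete", step one produces "ccunkhwh"; step two turns that into "hwhccunk".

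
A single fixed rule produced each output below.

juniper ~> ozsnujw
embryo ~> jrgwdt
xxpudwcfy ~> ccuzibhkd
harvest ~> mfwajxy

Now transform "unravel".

zswfajq

The pattern: shift every letter 5 places forward in the alphabet (wrapping around).
On "unravel" that produces "zswfajq".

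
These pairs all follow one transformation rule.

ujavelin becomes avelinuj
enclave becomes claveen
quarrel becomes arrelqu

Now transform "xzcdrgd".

Each output is the input with this applied: move the first 2 characters to the end (rotate left by 2).
So "xzcdrgd" becomes "cdrgdxz".

cdrgdxz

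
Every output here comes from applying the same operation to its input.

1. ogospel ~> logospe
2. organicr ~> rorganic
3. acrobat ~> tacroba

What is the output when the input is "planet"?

tplane

In each case the input is transformed by: move the last character to the front.
For "planet" the result is "tplane".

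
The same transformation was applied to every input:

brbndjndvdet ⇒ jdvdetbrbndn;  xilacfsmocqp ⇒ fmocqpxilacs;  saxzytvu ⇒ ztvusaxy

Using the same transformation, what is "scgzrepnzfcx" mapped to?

enzfcxscgzrp

In each case the input is transformed by: swap the front and back halves of the string, then swap the first and last characters.
For "scgzrepnzfcx", step one produces "pnzfcxscgzre"; step two turns that into "enzfcxscgzrp".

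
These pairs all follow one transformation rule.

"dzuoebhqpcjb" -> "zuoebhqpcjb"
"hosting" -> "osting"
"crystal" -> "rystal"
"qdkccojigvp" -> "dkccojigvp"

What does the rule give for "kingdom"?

ingdom

The rule is to delete the first character.
So "kingdom" becomes "ingdom".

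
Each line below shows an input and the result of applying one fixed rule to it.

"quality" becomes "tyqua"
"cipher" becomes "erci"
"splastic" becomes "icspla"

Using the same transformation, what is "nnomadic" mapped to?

The rule is to move the last 2 characters to the front (rotate right by 2), then delete the last 2 characters.
For "nnomadic", step one produces "icnnomad"; step two turns that into "icnnom".
(Check on "splastic": → "icsplast" → "icspla" ✓)

icnnom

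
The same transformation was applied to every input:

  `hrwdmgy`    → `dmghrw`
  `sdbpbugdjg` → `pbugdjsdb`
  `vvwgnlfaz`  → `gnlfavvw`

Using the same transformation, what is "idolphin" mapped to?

Each output is the input with this applied: delete the last character, then move the first 3 characters to the end (rotate left by 3).
Starting from "idolphin": after the first operation, "idolphi"; after the second, "lphiido".

lphiido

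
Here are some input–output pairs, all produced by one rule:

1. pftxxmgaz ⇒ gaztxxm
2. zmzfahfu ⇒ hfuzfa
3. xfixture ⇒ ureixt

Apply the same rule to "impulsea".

seapul

The rule is to delete the first 2 characters, then move the last 3 characters to the front (rotate right by 3).
Working it through for "impulsea": intermediate "pulsea", final "seapul".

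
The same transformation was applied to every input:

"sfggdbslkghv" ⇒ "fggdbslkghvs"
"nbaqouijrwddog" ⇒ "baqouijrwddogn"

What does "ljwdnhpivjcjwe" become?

jwdnhpivjcjwel

In each case the input is transformed by: move the first character to the end.
Applying that to "ljwdnhpivjcjwe" gives "jwdnhpivjcjwel".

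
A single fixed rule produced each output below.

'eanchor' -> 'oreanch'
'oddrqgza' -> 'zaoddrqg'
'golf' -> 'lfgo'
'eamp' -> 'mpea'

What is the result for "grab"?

The transformation: move the last 2 characters to the front (rotate right by 2).
On "grab" that produces "abgr".

abgr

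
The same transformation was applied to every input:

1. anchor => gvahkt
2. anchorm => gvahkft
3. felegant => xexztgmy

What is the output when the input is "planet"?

In each case the input is transformed by: shift every letter 7 places backward in the alphabet (wrapping around), then move the first character to the end.
"planet" → "ietgxm" → "etgxmi".

etgxmi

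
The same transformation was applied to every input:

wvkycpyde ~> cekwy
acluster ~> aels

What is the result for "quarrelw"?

The transformation: keep every other character starting from the first (positions 1st, 3rd, 5th, ...), then sort the characters into alphabetical order.
On "quarrelw": the first step gives "qarl", and the second then gives "alqr".

alqr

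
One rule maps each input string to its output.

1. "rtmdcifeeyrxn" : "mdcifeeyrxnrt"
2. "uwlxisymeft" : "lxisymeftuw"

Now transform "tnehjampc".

ehjampctn

The transformation: move the first 2 characters to the end (rotate left by 2).
So "tnehjampc" becomes "ehjampctn".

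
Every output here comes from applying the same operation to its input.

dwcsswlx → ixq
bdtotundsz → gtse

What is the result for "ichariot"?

nft

The transformation: keep one character in every 3, starting at position 1 (positions 1st, 4th, 7th, ...), then shift every letter 5 places forward in the alphabet (wrapping around).
For "ichariot", step one produces "iao"; step two turns that into "nft".
(Check on "dwcsswlx": → "dsl" → "ixq" ✓)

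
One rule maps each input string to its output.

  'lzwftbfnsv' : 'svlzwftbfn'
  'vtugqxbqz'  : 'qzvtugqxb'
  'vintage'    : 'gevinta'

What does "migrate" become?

temigra

Rule — move the last 2 characters to the front (rotate right by 2).
For "migrate" the result is "temigra".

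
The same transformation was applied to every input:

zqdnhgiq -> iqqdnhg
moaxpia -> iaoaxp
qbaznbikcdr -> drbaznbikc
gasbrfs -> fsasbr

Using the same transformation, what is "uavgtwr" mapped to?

Rule — delete the first character, then move the last 2 characters to the front (rotate right by 2).
For "uavgtwr", step one produces "avgtwr"; step two turns that into "wravgt".
(Check on "zqdnhgiq": → "qdnhgiq" → "iqqdnhg" ✓)

wravgt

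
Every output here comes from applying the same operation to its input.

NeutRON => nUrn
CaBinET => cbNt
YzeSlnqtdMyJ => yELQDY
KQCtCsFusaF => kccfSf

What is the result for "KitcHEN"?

kThn

The rule is to keep every other character starting from the first (positions 1st, 3rd, 5th, ...), then flip the case of every letter.
"KitcHEN" → "KtHN" → "kThn".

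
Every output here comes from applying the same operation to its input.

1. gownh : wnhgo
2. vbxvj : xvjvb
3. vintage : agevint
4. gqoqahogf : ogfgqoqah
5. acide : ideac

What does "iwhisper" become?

periwhis

Rule — move the last 3 characters to the front (rotate right by 3).
For "iwhisper" the result is "periwhis".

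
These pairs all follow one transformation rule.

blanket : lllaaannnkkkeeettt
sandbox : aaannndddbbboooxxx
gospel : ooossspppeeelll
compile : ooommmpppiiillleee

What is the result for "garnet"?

The transformation: repeat every character 3 times, then delete the first 3 characters.
Working it through for "garnet": intermediate "gggaaarrrnnneeettt", final "aaarrrnnneeettt".

aaarrrnnneeettt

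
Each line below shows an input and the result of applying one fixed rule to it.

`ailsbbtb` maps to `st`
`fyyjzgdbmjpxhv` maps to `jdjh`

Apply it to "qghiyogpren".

ige

Looking at the pairs, the operation is to keep one character in every 3, starting at position 1 (positions 1st, 4th, 7th, ...), then delete the first character.
Starting from "qghiyogpren": after the first operation, "qige"; after the second, "ige".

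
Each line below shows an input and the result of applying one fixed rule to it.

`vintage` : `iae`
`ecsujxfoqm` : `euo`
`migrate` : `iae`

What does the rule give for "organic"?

The transformation: keep only the vowels.
"organic" → "oai".

oai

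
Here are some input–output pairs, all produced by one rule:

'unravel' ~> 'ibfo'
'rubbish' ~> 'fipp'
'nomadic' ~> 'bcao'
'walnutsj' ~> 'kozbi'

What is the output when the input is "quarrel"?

eiof

Looking at the pairs, the operation is to shift every letter 12 places backward in the alphabet (wrapping around), then delete the last 3 characters.
"quarrel" → "eioffsz" → "eiof".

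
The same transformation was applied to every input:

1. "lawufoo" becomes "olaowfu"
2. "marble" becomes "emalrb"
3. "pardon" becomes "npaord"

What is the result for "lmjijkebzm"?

mlmzjbiejk

The transformation: swap the first and last characters, then take characters alternately from the front and the back (1st, last, 2nd, 2nd-last, ...).
Applying both steps to "lmjijkebzm": "mmjijkebzl", then "mlmzjbiejk".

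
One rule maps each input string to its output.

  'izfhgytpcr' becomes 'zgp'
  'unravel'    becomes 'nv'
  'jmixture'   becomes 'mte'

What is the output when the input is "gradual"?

ru

The transformation: keep one character in every 3, starting at position 2 (positions 2nd, 5th, 8th, ...).
On "gradual" that produces "ru".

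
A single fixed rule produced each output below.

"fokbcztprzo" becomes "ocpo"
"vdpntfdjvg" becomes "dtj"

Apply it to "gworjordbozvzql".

wjdzq

Each output is the input with this applied: keep one character in every 3, starting at position 2 (positions 2nd, 5th, 8th, ...).
For "gworjordbozvzql" the result is "wjdzq".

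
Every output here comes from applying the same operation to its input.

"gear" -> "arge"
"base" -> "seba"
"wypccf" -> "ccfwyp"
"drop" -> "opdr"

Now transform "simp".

Each output is the input with this applied: swap the front and back halves of the string.
So "simp" becomes "mpsi".

mpsi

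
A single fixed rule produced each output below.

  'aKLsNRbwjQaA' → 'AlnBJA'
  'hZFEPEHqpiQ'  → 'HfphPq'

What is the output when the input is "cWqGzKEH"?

CQZe

In each case the input is transformed by: flip the case of every letter, then keep every other character starting from the first (positions 1st, 3rd, 5th, ...).
Applying that to "cWqGzKEH" gives "CQZe".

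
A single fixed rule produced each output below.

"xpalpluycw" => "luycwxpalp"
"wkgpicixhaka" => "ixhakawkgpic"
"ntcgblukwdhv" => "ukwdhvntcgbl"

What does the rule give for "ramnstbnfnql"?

Looking at the pairs, the operation is to swap the front and back halves of the string.
"ramnstbnfnql" → "bnfnqlramnst".

bnfnqlramnst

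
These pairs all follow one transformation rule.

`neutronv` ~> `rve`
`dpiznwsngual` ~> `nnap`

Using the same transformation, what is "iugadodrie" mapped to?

Each output is the input with this applied: keep one character in every 3, starting at position 2 (positions 2nd, 5th, 8th, ...), then move the first character to the end.
"iugadodrie" → "udr" → "dru".

dru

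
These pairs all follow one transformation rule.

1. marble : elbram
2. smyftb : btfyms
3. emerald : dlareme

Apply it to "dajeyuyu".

uyuyejad

The pattern: reverse the string.
Applying that to "dajeyuyu" gives "uyuyejad".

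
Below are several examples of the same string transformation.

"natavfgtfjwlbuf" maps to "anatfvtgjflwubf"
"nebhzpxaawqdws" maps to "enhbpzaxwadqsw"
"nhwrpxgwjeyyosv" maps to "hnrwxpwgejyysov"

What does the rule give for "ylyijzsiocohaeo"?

lyiyzjiscohoeao

In each case the input is transformed by: swap each adjacent pair of characters (1↔2, 3↔4, ...).
So "ylyijzsiocohaeo" becomes "lyiyzjiscohoeao".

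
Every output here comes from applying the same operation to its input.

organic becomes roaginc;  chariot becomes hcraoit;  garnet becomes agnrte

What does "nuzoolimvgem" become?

unozlomigvme

The rule is to swap each adjacent pair of characters (1↔2, 3↔4, ...).
So "nuzoolimvgem" becomes "unozlomigvme".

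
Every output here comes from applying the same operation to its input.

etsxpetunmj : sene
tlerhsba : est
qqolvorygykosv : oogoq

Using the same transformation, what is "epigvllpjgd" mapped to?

The rule is to move the first 2 characters to the end (rotate left by 2), then keep one character in every 3, starting at position 1 (positions 1st, 4th, 7th, ...).
For "epigvllpjgd", step one produces "igvllpjgdep"; step two turns that into "ilje".

ilje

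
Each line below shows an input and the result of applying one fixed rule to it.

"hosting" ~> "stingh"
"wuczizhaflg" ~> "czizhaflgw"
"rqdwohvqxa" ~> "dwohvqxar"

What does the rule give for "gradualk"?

Rule — move the first character to the end, then delete the first character.
"gradualk" → "adualkg".
(Check on "hosting": → "ostingh" → "stingh" ✓)

adualkg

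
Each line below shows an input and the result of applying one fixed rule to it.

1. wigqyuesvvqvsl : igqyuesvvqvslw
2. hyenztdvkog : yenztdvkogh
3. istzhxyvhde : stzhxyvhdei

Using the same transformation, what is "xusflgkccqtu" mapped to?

usflgkccqtux

The pattern: move the first character to the end.
On "xusflgkccqtu" that produces "usflgkccqtux".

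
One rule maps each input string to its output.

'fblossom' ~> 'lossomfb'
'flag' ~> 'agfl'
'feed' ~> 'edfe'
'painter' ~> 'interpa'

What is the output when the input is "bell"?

llbe

The pattern: move the first 2 characters to the end (rotate left by 2).
On "bell" that produces "llbe".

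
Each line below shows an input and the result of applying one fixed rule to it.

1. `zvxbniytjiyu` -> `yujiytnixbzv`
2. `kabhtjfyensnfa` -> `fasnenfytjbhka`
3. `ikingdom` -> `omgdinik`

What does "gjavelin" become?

inelavgj

The pattern: reverse the string, then swap each adjacent pair of characters (1↔2, 3↔4, ...).
Starting from "gjavelin": after the first operation, "nilevajg"; after the second, "inelavgj".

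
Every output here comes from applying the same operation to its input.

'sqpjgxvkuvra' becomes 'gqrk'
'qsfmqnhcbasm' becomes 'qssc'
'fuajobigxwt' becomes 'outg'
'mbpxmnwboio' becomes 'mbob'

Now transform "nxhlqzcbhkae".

In each case the input is transformed by: keep one character in every 3, starting at position 2 (positions 2nd, 5th, 8th, ...), then swap each adjacent pair of characters (1↔2, 3↔4, ...).
Working it through for "nxhlqzcbhkae": intermediate "xqba", final "qxab".

qxab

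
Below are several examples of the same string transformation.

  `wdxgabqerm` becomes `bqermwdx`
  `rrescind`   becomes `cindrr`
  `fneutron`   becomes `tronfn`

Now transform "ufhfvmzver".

mzverufh

The pattern: swap the front and back halves of the string, then delete the last 2 characters.
On "ufhfvmzver" that produces "mzverufh".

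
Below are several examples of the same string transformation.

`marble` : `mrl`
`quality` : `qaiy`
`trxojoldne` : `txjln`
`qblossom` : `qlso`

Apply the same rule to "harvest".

hret

Each output is the input with this applied: keep every other character starting from the first (positions 1st, 3rd, 5th, ...).
Doing the same to "harvest": "hret".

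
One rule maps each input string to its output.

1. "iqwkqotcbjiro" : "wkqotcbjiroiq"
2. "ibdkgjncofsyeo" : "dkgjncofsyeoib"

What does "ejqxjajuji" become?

qxjajujiej

What's happening: move the first 2 characters to the end (rotate left by 2).
"ejqxjajuji" → "qxjajujiej".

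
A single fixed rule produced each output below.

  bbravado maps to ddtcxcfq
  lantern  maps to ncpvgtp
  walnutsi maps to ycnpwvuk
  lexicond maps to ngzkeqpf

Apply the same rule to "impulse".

In each case the input is transformed by: shift every letter 2 places forward in the alphabet (wrapping around).
Applying that to "impulse" gives "korwnug".

korwnug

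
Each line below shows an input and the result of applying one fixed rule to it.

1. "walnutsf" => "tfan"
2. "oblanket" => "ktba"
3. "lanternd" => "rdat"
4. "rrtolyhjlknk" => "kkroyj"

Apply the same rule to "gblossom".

Looking at the pairs, the operation is to keep every other character starting from the second (positions 2nd, 4th, 6th, ...), then move the last 2 characters to the front (rotate right by 2).
Working it through for "gblossom": intermediate "bosm", final "smbo".
(Check on "rrtolyhjlknk": → "royjkk" → "kkroyj" ✓)

smbo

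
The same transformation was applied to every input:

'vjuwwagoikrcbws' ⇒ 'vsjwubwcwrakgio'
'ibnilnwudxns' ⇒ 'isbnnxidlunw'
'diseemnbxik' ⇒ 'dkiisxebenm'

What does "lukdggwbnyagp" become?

The rule is to take characters alternately from the front and the back (1st, last, 2nd, 2nd-last, ...).
So "lukdggwbnyagp" becomes "lpugkadygngbw".

lpugkadygngbw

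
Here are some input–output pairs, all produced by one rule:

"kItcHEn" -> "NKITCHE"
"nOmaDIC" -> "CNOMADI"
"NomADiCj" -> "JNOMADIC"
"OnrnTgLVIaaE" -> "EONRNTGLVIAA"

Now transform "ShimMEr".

RSHIMME

In each case the input is transformed by: move the last character to the front, then convert every letter to uppercase.
Working it through for "ShimMEr": intermediate "rShimME", final "RSHIMME".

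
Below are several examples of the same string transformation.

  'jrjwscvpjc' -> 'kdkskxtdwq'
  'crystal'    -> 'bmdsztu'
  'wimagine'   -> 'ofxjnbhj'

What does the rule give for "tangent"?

ouubohf

Each output is the input with this applied: move the last 2 characters to the front (rotate right by 2), then shift every letter 1 place forward in the alphabet (wrapping around).
Applying both steps to "tangent": "nttange", then "ouubohf".
(Check on "jrjwscvpjc": → "jcjrjwscvp" → "kdkskxtdwq" ✓)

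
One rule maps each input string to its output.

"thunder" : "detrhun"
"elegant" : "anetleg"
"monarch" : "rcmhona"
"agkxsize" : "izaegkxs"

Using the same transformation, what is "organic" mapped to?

niocrga

Each output is the input with this applied: swap the first and last characters, then move the last 3 characters to the front (rotate right by 3).
Working it through for "organic": intermediate "crganio", final "niocrga".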